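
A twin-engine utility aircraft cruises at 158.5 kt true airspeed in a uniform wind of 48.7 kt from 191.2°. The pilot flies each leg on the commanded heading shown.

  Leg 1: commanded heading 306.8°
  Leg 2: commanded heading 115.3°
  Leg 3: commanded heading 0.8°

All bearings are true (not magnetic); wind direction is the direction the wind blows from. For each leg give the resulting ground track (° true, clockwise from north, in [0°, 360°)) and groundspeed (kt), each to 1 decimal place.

Leg 1: track=320.5°, groundspeed=184.8 kt
Leg 2: track=97.4°, groundspeed=154.1 kt
Leg 3: track=3.2°, groundspeed=206.6 kt

Leg 1: heading 306.8°; drift +13.7° → track 320.5°, groundspeed 184.8 kt
Leg 2: heading 115.3°; drift -17.9° → track 97.4°, groundspeed 154.1 kt
Leg 3: heading 0.8°; drift +2.4° → track 3.2°, groundspeed 206.6 kt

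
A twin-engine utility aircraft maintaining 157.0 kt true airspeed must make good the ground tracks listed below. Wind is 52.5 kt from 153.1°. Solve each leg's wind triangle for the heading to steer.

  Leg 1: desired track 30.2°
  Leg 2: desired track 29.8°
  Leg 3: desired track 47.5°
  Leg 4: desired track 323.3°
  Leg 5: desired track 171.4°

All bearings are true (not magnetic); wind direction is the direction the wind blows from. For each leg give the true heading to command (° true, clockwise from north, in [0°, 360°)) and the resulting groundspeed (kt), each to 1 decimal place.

Leg 1: heading=46.5°, groundspeed=179.2 kt
Leg 2: heading=46.0°, groundspeed=179.6 kt
Leg 3: heading=66.3°, groundspeed=162.8 kt
Leg 4: heading=320.0°, groundspeed=208.5 kt
Leg 5: heading=165.4°, groundspeed=106.3 kt

Leg 1: desired track 30.2°; wind correction +16.3° → command heading 46.5°, groundspeed 179.2 kt
Leg 2: desired track 29.8°; wind correction +16.2° → command heading 46.0°, groundspeed 179.6 kt
Leg 3: desired track 47.5°; wind correction +18.8° → command heading 66.3°, groundspeed 162.8 kt
Leg 4: desired track 323.3°; wind correction -3.3° → command heading 320.0°, groundspeed 208.5 kt
Leg 5: desired track 171.4°; wind correction -6.0° → command heading 165.4°, groundspeed 106.3 kt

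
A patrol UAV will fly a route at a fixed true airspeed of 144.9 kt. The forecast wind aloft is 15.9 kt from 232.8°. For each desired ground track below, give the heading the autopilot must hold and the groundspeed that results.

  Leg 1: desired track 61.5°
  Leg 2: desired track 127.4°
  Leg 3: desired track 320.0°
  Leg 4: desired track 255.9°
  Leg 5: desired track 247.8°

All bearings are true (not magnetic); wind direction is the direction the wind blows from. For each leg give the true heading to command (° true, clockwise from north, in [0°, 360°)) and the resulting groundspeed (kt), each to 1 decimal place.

Leg 1: heading=62.5°, groundspeed=160.6 kt
Leg 2: heading=133.5°, groundspeed=148.3 kt
Leg 3: heading=313.7°, groundspeed=143.3 kt
Leg 4: heading=253.4°, groundspeed=130.1 kt
Leg 5: heading=246.2°, groundspeed=129.5 kt

Leg 1: desired track 61.5°; wind correction +1.0° → command heading 62.5°, groundspeed 160.6 kt
Leg 2: desired track 127.4°; wind correction +6.1° → command heading 133.5°, groundspeed 148.3 kt
Leg 3: desired track 320.0°; wind correction -6.3° → command heading 313.7°, groundspeed 143.3 kt
Leg 4: desired track 255.9°; wind correction -2.5° → command heading 253.4°, groundspeed 130.1 kt
Leg 5: desired track 247.8°; wind correction -1.6° → command heading 246.2°, groundspeed 129.5 kt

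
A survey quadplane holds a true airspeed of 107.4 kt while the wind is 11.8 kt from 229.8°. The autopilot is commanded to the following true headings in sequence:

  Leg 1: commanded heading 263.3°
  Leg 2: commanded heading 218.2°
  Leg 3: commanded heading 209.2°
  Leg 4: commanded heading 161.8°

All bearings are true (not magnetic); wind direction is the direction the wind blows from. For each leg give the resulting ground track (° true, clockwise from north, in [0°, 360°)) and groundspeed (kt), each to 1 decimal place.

Leg 1: heading 263.3°; drift +3.8° → track 267.1°, groundspeed 97.8 kt
Leg 2: heading 218.2°; drift -1.4° → track 216.8°, groundspeed 95.9 kt
Leg 3: heading 209.2°; drift -2.5° → track 206.7°, groundspeed 96.4 kt
Leg 4: heading 161.8°; drift -6.1° → track 155.7°, groundspeed 103.6 kt

Leg 1: track=267.1°, groundspeed=97.8 kt
Leg 2: track=216.8°, groundspeed=95.9 kt
Leg 3: track=206.7°, groundspeed=96.4 kt
Leg 4: track=155.7°, groundspeed=103.6 kt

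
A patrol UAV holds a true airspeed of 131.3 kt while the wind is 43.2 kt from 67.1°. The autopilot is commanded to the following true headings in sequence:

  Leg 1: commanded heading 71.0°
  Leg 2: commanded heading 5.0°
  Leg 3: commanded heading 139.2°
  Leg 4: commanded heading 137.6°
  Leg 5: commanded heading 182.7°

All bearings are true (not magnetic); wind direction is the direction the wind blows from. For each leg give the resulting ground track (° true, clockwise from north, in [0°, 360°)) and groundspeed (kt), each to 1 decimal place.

Leg 1: track=72.9°, groundspeed=88.2 kt
Leg 2: track=346.0°, groundspeed=117.5 kt
Leg 3: track=158.4°, groundspeed=125.0 kt
Leg 4: track=156.8°, groundspeed=123.8 kt
Leg 5: track=197.3°, groundspeed=154.9 kt

Leg 1: heading 71.0°; drift +1.9° → track 72.9°, groundspeed 88.2 kt
Leg 2: heading 5.0°; drift -19.0° → track 346.0°, groundspeed 117.5 kt
Leg 3: heading 139.2°; drift +19.2° → track 158.4°, groundspeed 125.0 kt
Leg 4: heading 137.6°; drift +19.2° → track 156.8°, groundspeed 123.8 kt
Leg 5: heading 182.7°; drift +14.6° → track 197.3°, groundspeed 154.9 kt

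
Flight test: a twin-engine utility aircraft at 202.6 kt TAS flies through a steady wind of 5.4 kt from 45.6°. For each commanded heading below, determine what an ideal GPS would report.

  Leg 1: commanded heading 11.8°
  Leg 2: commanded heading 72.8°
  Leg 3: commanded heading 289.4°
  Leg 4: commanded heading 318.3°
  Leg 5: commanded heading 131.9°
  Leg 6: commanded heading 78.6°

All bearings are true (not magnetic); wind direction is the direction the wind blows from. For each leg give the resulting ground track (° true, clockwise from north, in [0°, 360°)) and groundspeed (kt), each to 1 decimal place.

Leg 1: heading 11.8°; drift -0.9° → track 10.9°, groundspeed 198.1 kt
Leg 2: heading 72.8°; drift +0.7° → track 73.5°, groundspeed 197.8 kt
Leg 3: heading 289.4°; drift -1.4° → track 288.0°, groundspeed 205.0 kt
Leg 4: heading 318.3°; drift -1.5° → track 316.8°, groundspeed 202.4 kt
Leg 5: heading 131.9°; drift +1.5° → track 133.4°, groundspeed 202.3 kt
Leg 6: heading 78.6°; drift +0.9° → track 79.5°, groundspeed 198.1 kt

Leg 1: track=10.9°, groundspeed=198.1 kt
Leg 2: track=73.5°, groundspeed=197.8 kt
Leg 3: track=288.0°, groundspeed=205.0 kt
Leg 4: track=316.8°, groundspeed=202.4 kt
Leg 5: track=133.4°, groundspeed=202.3 kt
Leg 6: track=79.5°, groundspeed=198.1 kt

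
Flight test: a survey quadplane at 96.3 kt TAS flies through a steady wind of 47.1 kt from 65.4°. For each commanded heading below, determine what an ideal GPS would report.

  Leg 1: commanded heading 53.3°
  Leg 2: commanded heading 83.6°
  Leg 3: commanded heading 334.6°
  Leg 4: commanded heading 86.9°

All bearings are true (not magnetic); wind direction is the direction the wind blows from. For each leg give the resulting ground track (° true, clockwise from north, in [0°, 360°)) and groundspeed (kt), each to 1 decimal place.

Leg 1: heading 53.3°; drift -11.1° → track 42.2°, groundspeed 51.2 kt
Leg 2: heading 83.6°; drift +15.9° → track 99.5°, groundspeed 53.6 kt
Leg 3: heading 334.6°; drift -25.9° → track 308.7°, groundspeed 107.8 kt
Leg 4: heading 86.9°; drift +18.2° → track 105.1°, groundspeed 55.2 kt

Leg 1: track=42.2°, groundspeed=51.2 kt
Leg 2: track=99.5°, groundspeed=53.6 kt
Leg 3: track=308.7°, groundspeed=107.8 kt
Leg 4: track=105.1°, groundspeed=55.2 kt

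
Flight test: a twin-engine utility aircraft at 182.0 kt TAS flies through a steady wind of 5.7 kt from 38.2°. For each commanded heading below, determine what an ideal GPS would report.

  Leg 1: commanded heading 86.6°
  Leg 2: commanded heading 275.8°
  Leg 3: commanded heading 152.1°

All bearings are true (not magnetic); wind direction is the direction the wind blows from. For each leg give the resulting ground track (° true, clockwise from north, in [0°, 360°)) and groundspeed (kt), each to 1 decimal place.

Leg 1: heading 86.6°; drift +1.4° → track 88.0°, groundspeed 178.3 kt
Leg 2: heading 275.8°; drift -1.5° → track 274.3°, groundspeed 185.1 kt
Leg 3: heading 152.1°; drift +1.6° → track 153.7°, groundspeed 184.4 kt

Leg 1: track=88.0°, groundspeed=178.3 kt
Leg 2: track=274.3°, groundspeed=185.1 kt
Leg 3: track=153.7°, groundspeed=184.4 kt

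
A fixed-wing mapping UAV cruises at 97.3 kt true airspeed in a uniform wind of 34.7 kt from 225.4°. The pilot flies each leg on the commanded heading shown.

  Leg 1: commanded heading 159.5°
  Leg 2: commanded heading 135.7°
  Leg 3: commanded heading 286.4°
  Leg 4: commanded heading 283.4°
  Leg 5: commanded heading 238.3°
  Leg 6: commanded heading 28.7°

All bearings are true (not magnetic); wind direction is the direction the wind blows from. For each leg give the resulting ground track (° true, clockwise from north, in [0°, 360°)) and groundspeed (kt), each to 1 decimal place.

Leg 1: heading 159.5°; drift -20.9° → track 138.6°, groundspeed 89.0 kt
Leg 2: heading 135.7°; drift -19.7° → track 116.0°, groundspeed 103.1 kt
Leg 3: heading 286.4°; drift +20.7° → track 307.1°, groundspeed 86.0 kt
Leg 4: heading 283.4°; drift +20.5° → track 303.9°, groundspeed 84.2 kt
Leg 5: heading 238.3°; drift +7.0° → track 245.3°, groundspeed 63.9 kt
Leg 6: heading 28.7°; drift +4.4° → track 33.1°, groundspeed 130.9 kt

Leg 1: track=138.6°, groundspeed=89.0 kt
Leg 2: track=116.0°, groundspeed=103.1 kt
Leg 3: track=307.1°, groundspeed=86.0 kt
Leg 4: track=303.9°, groundspeed=84.2 kt
Leg 5: track=245.3°, groundspeed=63.9 kt
Leg 6: track=33.1°, groundspeed=130.9 kt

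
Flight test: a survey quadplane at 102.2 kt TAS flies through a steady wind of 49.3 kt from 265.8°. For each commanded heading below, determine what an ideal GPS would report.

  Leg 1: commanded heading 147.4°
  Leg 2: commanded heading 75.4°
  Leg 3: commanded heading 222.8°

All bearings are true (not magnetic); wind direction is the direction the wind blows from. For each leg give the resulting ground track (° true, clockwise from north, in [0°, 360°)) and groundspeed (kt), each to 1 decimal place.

Leg 1: heading 147.4°; drift -19.0° → track 128.4°, groundspeed 132.9 kt
Leg 2: heading 75.4°; drift +3.4° → track 78.8°, groundspeed 151.0 kt
Leg 3: heading 222.8°; drift -26.9° → track 195.9°, groundspeed 74.2 kt

Leg 1: track=128.4°, groundspeed=132.9 kt
Leg 2: track=78.8°, groundspeed=151.0 kt
Leg 3: track=195.9°, groundspeed=74.2 kt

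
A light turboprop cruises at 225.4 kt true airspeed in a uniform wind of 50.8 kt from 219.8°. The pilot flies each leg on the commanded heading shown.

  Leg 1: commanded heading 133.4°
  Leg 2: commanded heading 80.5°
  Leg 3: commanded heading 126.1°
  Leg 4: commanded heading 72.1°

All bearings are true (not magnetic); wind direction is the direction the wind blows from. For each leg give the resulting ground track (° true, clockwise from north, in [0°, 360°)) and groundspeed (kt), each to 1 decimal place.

Leg 1: track=120.5°, groundspeed=227.9 kt
Leg 2: track=73.3°, groundspeed=266.0 kt
Leg 3: track=113.6°, groundspeed=234.2 kt
Leg 4: track=66.3°, groundspeed=269.7 kt

Leg 1: heading 133.4°; drift -12.9° → track 120.5°, groundspeed 227.9 kt
Leg 2: heading 80.5°; drift -7.2° → track 73.3°, groundspeed 266.0 kt
Leg 3: heading 126.1°; drift -12.5° → track 113.6°, groundspeed 234.2 kt
Leg 4: heading 72.1°; drift -5.8° → track 66.3°, groundspeed 269.7 kt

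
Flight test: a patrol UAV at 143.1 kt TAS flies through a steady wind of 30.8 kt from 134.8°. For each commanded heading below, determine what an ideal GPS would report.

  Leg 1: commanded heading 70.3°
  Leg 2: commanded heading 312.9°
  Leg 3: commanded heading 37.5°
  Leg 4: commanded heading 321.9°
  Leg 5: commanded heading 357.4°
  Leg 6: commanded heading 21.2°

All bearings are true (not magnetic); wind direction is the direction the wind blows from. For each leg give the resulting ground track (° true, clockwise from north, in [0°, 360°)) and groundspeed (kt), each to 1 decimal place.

Leg 1: track=58.2°, groundspeed=132.8 kt
Leg 2: track=313.2°, groundspeed=173.9 kt
Leg 3: track=25.8°, groundspeed=150.2 kt
Leg 4: track=320.6°, groundspeed=173.7 kt
Leg 5: track=350.2°, groundspeed=167.1 kt
Leg 6: track=10.9°, groundspeed=158.0 kt

Leg 1: heading 70.3°; drift -12.1° → track 58.2°, groundspeed 132.8 kt
Leg 2: heading 312.9°; drift +0.3° → track 313.2°, groundspeed 173.9 kt
Leg 3: heading 37.5°; drift -11.7° → track 25.8°, groundspeed 150.2 kt
Leg 4: heading 321.9°; drift -1.3° → track 320.6°, groundspeed 173.7 kt
Leg 5: heading 357.4°; drift -7.2° → track 350.2°, groundspeed 167.1 kt
Leg 6: heading 21.2°; drift -10.3° → track 10.9°, groundspeed 158.0 kt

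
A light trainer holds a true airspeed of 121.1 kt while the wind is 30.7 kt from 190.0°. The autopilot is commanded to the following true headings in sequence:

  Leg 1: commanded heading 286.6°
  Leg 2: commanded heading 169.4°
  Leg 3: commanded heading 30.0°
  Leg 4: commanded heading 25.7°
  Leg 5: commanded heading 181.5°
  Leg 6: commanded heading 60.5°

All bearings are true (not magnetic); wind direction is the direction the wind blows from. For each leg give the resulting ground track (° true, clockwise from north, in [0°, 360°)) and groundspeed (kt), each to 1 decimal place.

Leg 1: track=300.4°, groundspeed=128.3 kt
Leg 2: track=162.7°, groundspeed=93.0 kt
Leg 3: track=26.0°, groundspeed=150.3 kt
Leg 4: track=22.5°, groundspeed=150.9 kt
Leg 5: track=178.6°, groundspeed=90.9 kt
Leg 6: track=50.9°, groundspeed=142.6 kt

Leg 1: heading 286.6°; drift +13.8° → track 300.4°, groundspeed 128.3 kt
Leg 2: heading 169.4°; drift -6.7° → track 162.7°, groundspeed 93.0 kt
Leg 3: heading 30.0°; drift -4.0° → track 26.0°, groundspeed 150.3 kt
Leg 4: heading 25.7°; drift -3.2° → track 22.5°, groundspeed 150.9 kt
Leg 5: heading 181.5°; drift -2.9° → track 178.6°, groundspeed 90.9 kt
Leg 6: heading 60.5°; drift -9.6° → track 50.9°, groundspeed 142.6 kt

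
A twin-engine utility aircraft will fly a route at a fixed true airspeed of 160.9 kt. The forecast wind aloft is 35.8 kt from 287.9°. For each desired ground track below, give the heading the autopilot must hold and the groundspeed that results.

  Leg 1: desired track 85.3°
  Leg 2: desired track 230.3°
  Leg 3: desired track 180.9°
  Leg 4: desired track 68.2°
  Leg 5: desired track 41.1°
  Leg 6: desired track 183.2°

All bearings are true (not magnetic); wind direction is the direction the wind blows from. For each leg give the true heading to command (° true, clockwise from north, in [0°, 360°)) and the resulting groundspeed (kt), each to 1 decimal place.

Leg 1: desired track 85.3°; wind correction -4.9° → command heading 80.4°, groundspeed 193.4 kt
Leg 2: desired track 230.3°; wind correction +10.8° → command heading 241.1°, groundspeed 138.9 kt
Leg 3: desired track 180.9°; wind correction +12.3° → command heading 193.2°, groundspeed 167.7 kt
Leg 4: desired track 68.2°; wind correction -8.2° → command heading 60.0°, groundspeed 186.8 kt
Leg 5: desired track 41.1°; wind correction -11.8° → command heading 29.3°, groundspeed 171.6 kt
Leg 6: desired track 183.2°; wind correction +12.4° → command heading 195.6°, groundspeed 166.2 kt

Leg 1: heading=80.4°, groundspeed=193.4 kt
Leg 2: heading=241.1°, groundspeed=138.9 kt
Leg 3: heading=193.2°, groundspeed=167.7 kt
Leg 4: heading=60.0°, groundspeed=186.8 kt
Leg 5: heading=29.3°, groundspeed=171.6 kt
Leg 6: heading=195.6°, groundspeed=166.2 kt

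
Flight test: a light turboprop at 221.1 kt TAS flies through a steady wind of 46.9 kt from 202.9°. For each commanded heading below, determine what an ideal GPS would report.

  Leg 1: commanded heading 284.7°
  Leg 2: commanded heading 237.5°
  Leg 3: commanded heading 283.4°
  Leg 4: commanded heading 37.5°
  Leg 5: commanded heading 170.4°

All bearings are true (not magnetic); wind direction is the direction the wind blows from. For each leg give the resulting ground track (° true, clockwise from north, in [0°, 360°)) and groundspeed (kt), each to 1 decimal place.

Leg 1: track=296.9°, groundspeed=219.4 kt
Leg 2: track=245.8°, groundspeed=184.4 kt
Leg 3: track=295.6°, groundspeed=218.3 kt
Leg 4: track=35.0°, groundspeed=266.7 kt
Leg 5: track=162.5°, groundspeed=183.3 kt

Leg 1: heading 284.7°; drift +12.2° → track 296.9°, groundspeed 219.4 kt
Leg 2: heading 237.5°; drift +8.3° → track 245.8°, groundspeed 184.4 kt
Leg 3: heading 283.4°; drift +12.2° → track 295.6°, groundspeed 218.3 kt
Leg 4: heading 37.5°; drift -2.5° → track 35.0°, groundspeed 266.7 kt
Leg 5: heading 170.4°; drift -7.9° → track 162.5°, groundspeed 183.3 kt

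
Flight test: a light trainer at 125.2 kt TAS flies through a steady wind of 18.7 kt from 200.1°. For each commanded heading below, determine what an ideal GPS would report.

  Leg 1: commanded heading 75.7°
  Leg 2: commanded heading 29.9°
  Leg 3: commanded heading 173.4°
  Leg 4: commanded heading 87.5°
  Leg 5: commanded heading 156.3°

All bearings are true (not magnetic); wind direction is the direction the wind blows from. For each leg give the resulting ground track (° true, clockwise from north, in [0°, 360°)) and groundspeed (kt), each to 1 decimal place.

Leg 1: track=69.2°, groundspeed=136.6 kt
Leg 2: track=28.6°, groundspeed=143.7 kt
Leg 3: track=169.0°, groundspeed=108.8 kt
Leg 4: track=80.1°, groundspeed=133.5 kt
Leg 5: track=149.7°, groundspeed=112.5 kt

Leg 1: heading 75.7°; drift -6.5° → track 69.2°, groundspeed 136.6 kt
Leg 2: heading 29.9°; drift -1.3° → track 28.6°, groundspeed 143.7 kt
Leg 3: heading 173.4°; drift -4.4° → track 169.0°, groundspeed 108.8 kt
Leg 4: heading 87.5°; drift -7.4° → track 80.1°, groundspeed 133.5 kt
Leg 5: heading 156.3°; drift -6.6° → track 149.7°, groundspeed 112.5 kt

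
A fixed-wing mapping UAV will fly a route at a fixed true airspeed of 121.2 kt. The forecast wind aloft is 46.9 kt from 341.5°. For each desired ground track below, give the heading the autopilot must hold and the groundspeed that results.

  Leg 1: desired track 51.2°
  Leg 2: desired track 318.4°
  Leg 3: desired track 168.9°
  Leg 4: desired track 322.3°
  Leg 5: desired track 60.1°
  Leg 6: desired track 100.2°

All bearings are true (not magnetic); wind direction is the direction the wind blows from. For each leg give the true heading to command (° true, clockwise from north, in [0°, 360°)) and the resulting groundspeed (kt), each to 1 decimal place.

Leg 1: desired track 51.2°; wind correction -21.3° → command heading 29.9°, groundspeed 96.7 kt
Leg 2: desired track 318.4°; wind correction +8.7° → command heading 327.1°, groundspeed 76.7 kt
Leg 3: desired track 168.9°; wind correction +2.9° → command heading 171.8°, groundspeed 167.6 kt
Leg 4: desired track 322.3°; wind correction +7.3° → command heading 329.6°, groundspeed 75.9 kt
Leg 5: desired track 60.1°; wind correction -22.3° → command heading 37.8°, groundspeed 102.9 kt
Leg 6: desired track 100.2°; wind correction -19.8° → command heading 80.4°, groundspeed 136.5 kt

Leg 1: heading=29.9°, groundspeed=96.7 kt
Leg 2: heading=327.1°, groundspeed=76.7 kt
Leg 3: heading=171.8°, groundspeed=167.6 kt
Leg 4: heading=329.6°, groundspeed=75.9 kt
Leg 5: heading=37.8°, groundspeed=102.9 kt
Leg 6: heading=80.4°, groundspeed=136.5 kt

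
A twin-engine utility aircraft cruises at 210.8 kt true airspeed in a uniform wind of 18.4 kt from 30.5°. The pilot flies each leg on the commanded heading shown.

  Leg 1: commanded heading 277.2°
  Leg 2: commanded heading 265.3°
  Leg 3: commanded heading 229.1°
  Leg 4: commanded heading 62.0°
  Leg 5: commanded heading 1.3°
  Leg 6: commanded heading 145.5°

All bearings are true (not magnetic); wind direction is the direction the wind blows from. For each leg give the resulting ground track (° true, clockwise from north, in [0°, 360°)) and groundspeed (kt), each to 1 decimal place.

Leg 1: track=272.8°, groundspeed=218.7 kt
Leg 2: track=261.4°, groundspeed=221.9 kt
Leg 3: track=227.6°, groundspeed=228.3 kt
Leg 4: track=64.8°, groundspeed=195.3 kt
Leg 5: track=358.7°, groundspeed=194.9 kt
Leg 6: track=149.9°, groundspeed=219.2 kt

Leg 1: heading 277.2°; drift -4.4° → track 272.8°, groundspeed 218.7 kt
Leg 2: heading 265.3°; drift -3.9° → track 261.4°, groundspeed 221.9 kt
Leg 3: heading 229.1°; drift -1.5° → track 227.6°, groundspeed 228.3 kt
Leg 4: heading 62.0°; drift +2.8° → track 64.8°, groundspeed 195.3 kt
Leg 5: heading 1.3°; drift -2.6° → track 358.7°, groundspeed 194.9 kt
Leg 6: heading 145.5°; drift +4.4° → track 149.9°, groundspeed 219.2 kt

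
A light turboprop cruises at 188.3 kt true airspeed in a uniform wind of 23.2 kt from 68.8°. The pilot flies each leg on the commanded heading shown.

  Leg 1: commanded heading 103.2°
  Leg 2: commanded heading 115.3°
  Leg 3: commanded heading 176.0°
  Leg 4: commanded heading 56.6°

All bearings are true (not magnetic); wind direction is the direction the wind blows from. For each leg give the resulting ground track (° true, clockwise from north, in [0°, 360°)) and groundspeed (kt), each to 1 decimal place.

Leg 1: track=107.6°, groundspeed=169.7 kt
Leg 2: track=120.9°, groundspeed=173.1 kt
Leg 3: track=182.5°, groundspeed=196.4 kt
Leg 4: track=54.9°, groundspeed=165.7 kt

Leg 1: heading 103.2°; drift +4.4° → track 107.6°, groundspeed 169.7 kt
Leg 2: heading 115.3°; drift +5.6° → track 120.9°, groundspeed 173.1 kt
Leg 3: heading 176.0°; drift +6.5° → track 182.5°, groundspeed 196.4 kt
Leg 4: heading 56.6°; drift -1.7° → track 54.9°, groundspeed 165.7 kt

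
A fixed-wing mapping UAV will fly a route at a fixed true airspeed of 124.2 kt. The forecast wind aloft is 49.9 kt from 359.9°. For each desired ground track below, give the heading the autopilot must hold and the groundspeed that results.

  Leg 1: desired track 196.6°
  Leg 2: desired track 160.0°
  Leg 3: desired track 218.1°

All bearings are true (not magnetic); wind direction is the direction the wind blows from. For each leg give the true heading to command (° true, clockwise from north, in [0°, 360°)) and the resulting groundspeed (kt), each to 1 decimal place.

Leg 1: desired track 196.6°; wind correction +6.6° → command heading 203.2°, groundspeed 171.2 kt
Leg 2: desired track 160.0°; wind correction -7.9° → command heading 152.1°, groundspeed 170.0 kt
Leg 3: desired track 218.1°; wind correction +14.4° → command heading 232.5°, groundspeed 159.5 kt

Leg 1: heading=203.2°, groundspeed=171.2 kt
Leg 2: heading=152.1°, groundspeed=170.0 kt
Leg 3: heading=232.5°, groundspeed=159.5 kt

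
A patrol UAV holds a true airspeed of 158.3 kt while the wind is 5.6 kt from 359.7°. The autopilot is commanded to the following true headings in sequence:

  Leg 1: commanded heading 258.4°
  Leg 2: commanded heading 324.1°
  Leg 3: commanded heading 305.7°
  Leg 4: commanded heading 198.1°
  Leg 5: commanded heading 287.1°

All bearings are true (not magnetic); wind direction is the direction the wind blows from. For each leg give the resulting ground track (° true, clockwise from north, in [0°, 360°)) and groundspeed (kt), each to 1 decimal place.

Leg 1: heading 258.4°; drift -2.0° → track 256.4°, groundspeed 159.5 kt
Leg 2: heading 324.1°; drift -1.2° → track 322.9°, groundspeed 153.8 kt
Leg 3: heading 305.7°; drift -1.7° → track 304.0°, groundspeed 155.1 kt
Leg 4: heading 198.1°; drift -0.6° → track 197.5°, groundspeed 163.6 kt
Leg 5: heading 287.1°; drift -2.0° → track 285.1°, groundspeed 156.7 kt

Leg 1: track=256.4°, groundspeed=159.5 kt
Leg 2: track=322.9°, groundspeed=153.8 kt
Leg 3: track=304.0°, groundspeed=155.1 kt
Leg 4: track=197.5°, groundspeed=163.6 kt
Leg 5: track=285.1°, groundspeed=156.7 kt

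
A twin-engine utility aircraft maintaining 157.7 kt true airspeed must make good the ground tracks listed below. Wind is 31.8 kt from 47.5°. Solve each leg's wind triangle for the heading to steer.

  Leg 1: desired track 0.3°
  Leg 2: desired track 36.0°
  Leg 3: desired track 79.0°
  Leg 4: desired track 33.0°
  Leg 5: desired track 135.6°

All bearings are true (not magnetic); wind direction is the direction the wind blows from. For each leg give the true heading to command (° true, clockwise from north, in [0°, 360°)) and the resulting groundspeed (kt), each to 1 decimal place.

Leg 1: desired track 0.3°; wind correction +8.5° → command heading 8.8°, groundspeed 134.4 kt
Leg 2: desired track 36.0°; wind correction +2.3° → command heading 38.3°, groundspeed 126.4 kt
Leg 3: desired track 79.0°; wind correction -6.0° → command heading 73.0°, groundspeed 129.7 kt
Leg 4: desired track 33.0°; wind correction +2.9° → command heading 35.9°, groundspeed 126.7 kt
Leg 5: desired track 135.6°; wind correction -11.6° → command heading 124.0°, groundspeed 153.4 kt

Leg 1: heading=8.8°, groundspeed=134.4 kt
Leg 2: heading=38.3°, groundspeed=126.4 kt
Leg 3: heading=73.0°, groundspeed=129.7 kt
Leg 4: heading=35.9°, groundspeed=126.7 kt
Leg 5: heading=124.0°, groundspeed=153.4 kt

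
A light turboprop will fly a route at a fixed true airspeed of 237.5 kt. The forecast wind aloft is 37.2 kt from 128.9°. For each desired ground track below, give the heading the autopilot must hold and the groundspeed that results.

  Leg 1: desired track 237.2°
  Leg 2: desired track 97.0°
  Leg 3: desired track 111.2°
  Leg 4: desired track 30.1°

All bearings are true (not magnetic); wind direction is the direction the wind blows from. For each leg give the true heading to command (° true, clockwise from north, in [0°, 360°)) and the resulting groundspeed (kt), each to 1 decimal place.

Leg 1: heading=228.6°, groundspeed=246.5 kt
Leg 2: heading=101.7°, groundspeed=205.1 kt
Leg 3: heading=113.9°, groundspeed=201.8 kt
Leg 4: heading=39.0°, groundspeed=240.3 kt

Leg 1: desired track 237.2°; wind correction -8.6° → command heading 228.6°, groundspeed 246.5 kt
Leg 2: desired track 97.0°; wind correction +4.7° → command heading 101.7°, groundspeed 205.1 kt
Leg 3: desired track 111.2°; wind correction +2.7° → command heading 113.9°, groundspeed 201.8 kt
Leg 4: desired track 30.1°; wind correction +8.9° → command heading 39.0°, groundspeed 240.3 kt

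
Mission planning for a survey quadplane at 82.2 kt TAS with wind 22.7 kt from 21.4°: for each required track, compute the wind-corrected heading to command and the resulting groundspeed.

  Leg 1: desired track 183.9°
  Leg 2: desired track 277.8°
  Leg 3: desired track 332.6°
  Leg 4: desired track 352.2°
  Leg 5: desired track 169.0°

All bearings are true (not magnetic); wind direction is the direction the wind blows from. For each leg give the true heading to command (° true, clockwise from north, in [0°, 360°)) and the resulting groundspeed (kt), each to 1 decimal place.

Leg 1: desired track 183.9°; wind correction -4.8° → command heading 179.1°, groundspeed 103.6 kt
Leg 2: desired track 277.8°; wind correction +15.6° → command heading 293.4°, groundspeed 84.5 kt
Leg 3: desired track 332.6°; wind correction +12.0° → command heading 344.6°, groundspeed 65.5 kt
Leg 4: desired track 352.2°; wind correction +7.7° → command heading 359.9°, groundspeed 61.6 kt
Leg 5: desired track 169.0°; wind correction -8.5° → command heading 160.5°, groundspeed 100.5 kt

Leg 1: heading=179.1°, groundspeed=103.6 kt
Leg 2: heading=293.4°, groundspeed=84.5 kt
Leg 3: heading=344.6°, groundspeed=65.5 kt
Leg 4: heading=359.9°, groundspeed=61.6 kt
Leg 5: heading=160.5°, groundspeed=100.5 kt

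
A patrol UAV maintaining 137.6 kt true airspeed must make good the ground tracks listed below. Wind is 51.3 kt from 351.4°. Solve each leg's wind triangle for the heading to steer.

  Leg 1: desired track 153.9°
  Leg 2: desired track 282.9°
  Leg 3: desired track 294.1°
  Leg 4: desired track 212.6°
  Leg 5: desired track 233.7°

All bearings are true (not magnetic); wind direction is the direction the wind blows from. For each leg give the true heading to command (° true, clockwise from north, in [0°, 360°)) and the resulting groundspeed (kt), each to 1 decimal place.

Leg 1: desired track 153.9°; wind correction -6.4° → command heading 147.5°, groundspeed 185.7 kt
Leg 2: desired track 282.9°; wind correction +20.3° → command heading 303.2°, groundspeed 110.3 kt
Leg 3: desired track 294.1°; wind correction +18.3° → command heading 312.4°, groundspeed 102.9 kt
Leg 4: desired track 212.6°; wind correction +14.2° → command heading 226.8°, groundspeed 172.0 kt
Leg 5: desired track 233.7°; wind correction +19.3° → command heading 253.0°, groundspeed 153.7 kt

Leg 1: heading=147.5°, groundspeed=185.7 kt
Leg 2: heading=303.2°, groundspeed=110.3 kt
Leg 3: heading=312.4°, groundspeed=102.9 kt
Leg 4: heading=226.8°, groundspeed=172.0 kt
Leg 5: heading=253.0°, groundspeed=153.7 kt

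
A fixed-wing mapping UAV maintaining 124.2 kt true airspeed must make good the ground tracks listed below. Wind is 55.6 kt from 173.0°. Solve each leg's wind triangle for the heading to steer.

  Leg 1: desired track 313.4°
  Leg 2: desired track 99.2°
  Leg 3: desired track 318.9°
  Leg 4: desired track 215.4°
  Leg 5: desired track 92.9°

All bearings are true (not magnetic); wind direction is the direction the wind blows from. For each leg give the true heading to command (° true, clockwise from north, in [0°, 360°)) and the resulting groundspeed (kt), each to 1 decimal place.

Leg 1: heading=296.8°, groundspeed=161.9 kt
Leg 2: heading=124.7°, groundspeed=96.6 kt
Leg 3: heading=304.4°, groundspeed=166.3 kt
Leg 4: heading=197.8°, groundspeed=77.3 kt
Leg 5: heading=119.1°, groundspeed=101.9 kt

Leg 1: desired track 313.4°; wind correction -16.6° → command heading 296.8°, groundspeed 161.9 kt
Leg 2: desired track 99.2°; wind correction +25.5° → command heading 124.7°, groundspeed 96.6 kt
Leg 3: desired track 318.9°; wind correction -14.5° → command heading 304.4°, groundspeed 166.3 kt
Leg 4: desired track 215.4°; wind correction -17.6° → command heading 197.8°, groundspeed 77.3 kt
Leg 5: desired track 92.9°; wind correction +26.2° → command heading 119.1°, groundspeed 101.9 kt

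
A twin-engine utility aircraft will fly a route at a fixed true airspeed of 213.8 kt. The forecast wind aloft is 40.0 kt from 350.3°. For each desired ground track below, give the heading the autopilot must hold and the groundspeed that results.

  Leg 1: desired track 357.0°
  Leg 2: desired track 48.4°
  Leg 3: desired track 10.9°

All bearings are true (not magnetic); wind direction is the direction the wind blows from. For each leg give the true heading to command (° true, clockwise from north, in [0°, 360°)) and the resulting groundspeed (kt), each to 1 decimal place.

Leg 1: heading=355.7°, groundspeed=174.0 kt
Leg 2: heading=39.3°, groundspeed=189.9 kt
Leg 3: heading=7.1°, groundspeed=175.9 kt

Leg 1: desired track 357.0°; wind correction -1.3° → command heading 355.7°, groundspeed 174.0 kt
Leg 2: desired track 48.4°; wind correction -9.1° → command heading 39.3°, groundspeed 189.9 kt
Leg 3: desired track 10.9°; wind correction -3.8° → command heading 7.1°, groundspeed 175.9 kt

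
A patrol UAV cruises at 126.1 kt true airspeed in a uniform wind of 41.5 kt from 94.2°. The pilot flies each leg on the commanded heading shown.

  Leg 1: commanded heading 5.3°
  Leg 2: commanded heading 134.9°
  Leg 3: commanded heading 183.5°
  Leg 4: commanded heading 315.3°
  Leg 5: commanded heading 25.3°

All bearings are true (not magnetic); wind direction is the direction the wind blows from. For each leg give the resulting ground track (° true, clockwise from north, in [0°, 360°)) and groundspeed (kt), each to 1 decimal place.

Leg 1: track=347.0°, groundspeed=132.0 kt
Leg 2: track=150.9°, groundspeed=98.4 kt
Leg 3: track=201.8°, groundspeed=132.3 kt
Leg 4: track=305.5°, groundspeed=159.7 kt
Leg 5: track=6.1°, groundspeed=117.7 kt

Leg 1: heading 5.3°; drift -18.3° → track 347.0°, groundspeed 132.0 kt
Leg 2: heading 134.9°; drift +16.0° → track 150.9°, groundspeed 98.4 kt
Leg 3: heading 183.5°; drift +18.3° → track 201.8°, groundspeed 132.3 kt
Leg 4: heading 315.3°; drift -9.8° → track 305.5°, groundspeed 159.7 kt
Leg 5: heading 25.3°; drift -19.2° → track 6.1°, groundspeed 117.7 kt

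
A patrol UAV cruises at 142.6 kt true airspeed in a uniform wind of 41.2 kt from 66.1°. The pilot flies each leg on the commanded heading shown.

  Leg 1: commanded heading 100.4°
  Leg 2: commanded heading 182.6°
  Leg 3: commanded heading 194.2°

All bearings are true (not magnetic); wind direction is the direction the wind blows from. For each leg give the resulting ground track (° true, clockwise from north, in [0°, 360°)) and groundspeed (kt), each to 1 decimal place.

Leg 1: heading 100.4°; drift +12.1° → track 112.5°, groundspeed 111.0 kt
Leg 2: heading 182.6°; drift +12.9° → track 195.5°, groundspeed 165.2 kt
Leg 3: heading 194.2°; drift +10.9° → track 205.1°, groundspeed 171.1 kt

Leg 1: track=112.5°, groundspeed=111.0 kt
Leg 2: track=195.5°, groundspeed=165.2 kt
Leg 3: track=205.1°, groundspeed=171.1 kt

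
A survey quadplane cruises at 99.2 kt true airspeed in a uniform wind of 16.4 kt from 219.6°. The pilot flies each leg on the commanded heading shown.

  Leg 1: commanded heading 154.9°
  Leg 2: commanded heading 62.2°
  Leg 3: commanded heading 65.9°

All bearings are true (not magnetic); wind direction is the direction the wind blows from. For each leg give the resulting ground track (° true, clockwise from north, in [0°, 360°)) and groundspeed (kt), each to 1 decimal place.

Leg 1: track=145.8°, groundspeed=93.4 kt
Leg 2: track=59.0°, groundspeed=114.5 kt
Leg 3: track=62.2°, groundspeed=114.1 kt

Leg 1: heading 154.9°; drift -9.1° → track 145.8°, groundspeed 93.4 kt
Leg 2: heading 62.2°; drift -3.2° → track 59.0°, groundspeed 114.5 kt
Leg 3: heading 65.9°; drift -3.7° → track 62.2°, groundspeed 114.1 kt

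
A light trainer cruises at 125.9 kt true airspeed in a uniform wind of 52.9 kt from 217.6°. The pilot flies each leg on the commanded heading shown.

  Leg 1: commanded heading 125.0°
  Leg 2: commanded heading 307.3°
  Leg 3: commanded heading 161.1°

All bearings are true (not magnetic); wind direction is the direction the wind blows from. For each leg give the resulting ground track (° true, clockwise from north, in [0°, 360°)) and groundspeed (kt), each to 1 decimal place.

Leg 1: track=102.6°, groundspeed=138.8 kt
Leg 2: track=330.1°, groundspeed=136.3 kt
Leg 3: track=136.6°, groundspeed=106.3 kt

Leg 1: heading 125.0°; drift -22.4° → track 102.6°, groundspeed 138.8 kt
Leg 2: heading 307.3°; drift +22.8° → track 330.1°, groundspeed 136.3 kt
Leg 3: heading 161.1°; drift -24.5° → track 136.6°, groundspeed 106.3 kt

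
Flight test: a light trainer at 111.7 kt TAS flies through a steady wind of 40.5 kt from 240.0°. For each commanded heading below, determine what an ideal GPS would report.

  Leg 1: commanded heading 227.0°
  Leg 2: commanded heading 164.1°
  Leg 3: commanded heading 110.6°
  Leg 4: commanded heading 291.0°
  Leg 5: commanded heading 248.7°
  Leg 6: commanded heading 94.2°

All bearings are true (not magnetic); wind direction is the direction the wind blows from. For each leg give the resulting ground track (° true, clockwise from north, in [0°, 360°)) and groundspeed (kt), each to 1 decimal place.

Leg 1: heading 227.0°; drift -7.2° → track 219.8°, groundspeed 72.8 kt
Leg 2: heading 164.1°; drift -21.1° → track 143.0°, groundspeed 109.1 kt
Leg 3: heading 110.6°; drift -12.8° → track 97.8°, groundspeed 140.9 kt
Leg 4: heading 291.0°; drift +20.1° → track 311.1°, groundspeed 91.8 kt
Leg 5: heading 248.7°; drift +4.9° → track 253.6°, groundspeed 71.9 kt
Leg 6: heading 94.2°; drift -8.9° → track 85.3°, groundspeed 147.0 kt

Leg 1: track=219.8°, groundspeed=72.8 kt
Leg 2: track=143.0°, groundspeed=109.1 kt
Leg 3: track=97.8°, groundspeed=140.9 kt
Leg 4: track=311.1°, groundspeed=91.8 kt
Leg 5: track=253.6°, groundspeed=71.9 kt
Leg 6: track=85.3°, groundspeed=147.0 kt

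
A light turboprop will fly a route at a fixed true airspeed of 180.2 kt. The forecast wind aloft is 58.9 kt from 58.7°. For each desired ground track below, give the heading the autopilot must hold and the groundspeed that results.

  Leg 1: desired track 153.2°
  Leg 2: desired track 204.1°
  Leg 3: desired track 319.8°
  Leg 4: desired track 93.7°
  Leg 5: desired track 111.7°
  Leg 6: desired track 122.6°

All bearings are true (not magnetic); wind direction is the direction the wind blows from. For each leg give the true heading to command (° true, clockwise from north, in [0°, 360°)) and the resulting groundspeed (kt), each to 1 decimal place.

Leg 1: desired track 153.2°; wind correction -19.0° → command heading 134.2°, groundspeed 175.0 kt
Leg 2: desired track 204.1°; wind correction -10.7° → command heading 193.4°, groundspeed 225.6 kt
Leg 3: desired track 319.8°; wind correction +18.8° → command heading 338.6°, groundspeed 179.7 kt
Leg 4: desired track 93.7°; wind correction -10.8° → command heading 82.9°, groundspeed 128.8 kt
Leg 5: desired track 111.7°; wind correction -15.1° → command heading 96.6°, groundspeed 138.5 kt
Leg 6: desired track 122.6°; wind correction -17.1° → command heading 105.5°, groundspeed 146.3 kt

Leg 1: heading=134.2°, groundspeed=175.0 kt
Leg 2: heading=193.4°, groundspeed=225.6 kt
Leg 3: heading=338.6°, groundspeed=179.7 kt
Leg 4: heading=82.9°, groundspeed=128.8 kt
Leg 5: heading=96.6°, groundspeed=138.5 kt
Leg 6: heading=105.5°, groundspeed=146.3 kt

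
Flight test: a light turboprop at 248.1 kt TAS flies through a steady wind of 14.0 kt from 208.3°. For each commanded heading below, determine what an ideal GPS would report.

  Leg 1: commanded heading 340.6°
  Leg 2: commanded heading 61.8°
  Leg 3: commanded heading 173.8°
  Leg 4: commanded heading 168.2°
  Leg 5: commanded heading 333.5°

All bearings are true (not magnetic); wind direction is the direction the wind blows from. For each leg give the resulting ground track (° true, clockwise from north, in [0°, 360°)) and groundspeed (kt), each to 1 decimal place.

Leg 1: heading 340.6°; drift +2.3° → track 342.9°, groundspeed 257.7 kt
Leg 2: heading 61.8°; drift -1.7° → track 60.1°, groundspeed 259.9 kt
Leg 3: heading 173.8°; drift -1.9° → track 171.9°, groundspeed 236.7 kt
Leg 4: heading 168.2°; drift -2.2° → track 166.0°, groundspeed 237.6 kt
Leg 5: heading 333.5°; drift +2.6° → track 336.1°, groundspeed 256.4 kt

Leg 1: track=342.9°, groundspeed=257.7 kt
Leg 2: track=60.1°, groundspeed=259.9 kt
Leg 3: track=171.9°, groundspeed=236.7 kt
Leg 4: track=166.0°, groundspeed=237.6 kt
Leg 5: track=336.1°, groundspeed=256.4 kt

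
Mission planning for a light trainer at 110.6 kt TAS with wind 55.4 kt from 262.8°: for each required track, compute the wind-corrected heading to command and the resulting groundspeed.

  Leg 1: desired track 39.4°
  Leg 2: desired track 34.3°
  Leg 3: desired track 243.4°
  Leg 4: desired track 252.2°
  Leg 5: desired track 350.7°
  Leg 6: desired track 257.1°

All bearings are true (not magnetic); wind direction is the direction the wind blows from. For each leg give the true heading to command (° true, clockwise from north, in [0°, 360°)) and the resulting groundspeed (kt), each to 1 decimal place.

Leg 1: heading=19.3°, groundspeed=144.1 kt
Leg 2: heading=12.3°, groundspeed=139.2 kt
Leg 3: heading=253.0°, groundspeed=56.8 kt
Leg 4: heading=257.5°, groundspeed=55.7 kt
Leg 5: heading=320.7°, groundspeed=93.7 kt
Leg 6: heading=260.0°, groundspeed=55.3 kt

Leg 1: desired track 39.4°; wind correction -20.1° → command heading 19.3°, groundspeed 144.1 kt
Leg 2: desired track 34.3°; wind correction -22.0° → command heading 12.3°, groundspeed 139.2 kt
Leg 3: desired track 243.4°; wind correction +9.6° → command heading 253.0°, groundspeed 56.8 kt
Leg 4: desired track 252.2°; wind correction +5.3° → command heading 257.5°, groundspeed 55.7 kt
Leg 5: desired track 350.7°; wind correction -30.0° → command heading 320.7°, groundspeed 93.7 kt
Leg 6: desired track 257.1°; wind correction +2.9° → command heading 260.0°, groundspeed 55.3 kt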